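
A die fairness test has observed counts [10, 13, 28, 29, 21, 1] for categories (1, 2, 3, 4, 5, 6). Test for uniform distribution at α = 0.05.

Expected = 17 each. χ² = Σ(O-E)²/E = 35.412. df = 5, critical value = 11.07. Reject H₀.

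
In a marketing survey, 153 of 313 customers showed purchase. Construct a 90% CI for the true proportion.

p̂ = 0.489. CI = p̂ ± z*√(p̂(1-p̂)/n) = (0.442, 0.535)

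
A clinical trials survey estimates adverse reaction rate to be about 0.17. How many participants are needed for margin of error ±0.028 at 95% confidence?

n = z²p(1-p)/E² = 1.96²×0.17×0.83/0.028² = 691.4 → n = 692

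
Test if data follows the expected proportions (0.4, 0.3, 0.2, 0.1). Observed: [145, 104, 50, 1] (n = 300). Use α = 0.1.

Expected: [120.0, 90.0, 60.0, 30.0]. χ² = 37.086. df = 3, critical = 6.251. Reject H₀.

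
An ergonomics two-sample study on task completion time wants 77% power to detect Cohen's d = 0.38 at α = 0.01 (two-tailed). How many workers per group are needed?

z_{α/2} = 2.576, z_β = Φ⁻¹(0.77) = 0.739. For small effect (d = 0.38): n per group = 2(z_{α/2} + z_β)²/d² = 2(2.576 + 0.739)²/0.38² = 152.2 → 153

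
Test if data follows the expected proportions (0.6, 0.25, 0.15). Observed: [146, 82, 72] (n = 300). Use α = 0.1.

Expected: [180.0, 75.0, 45.0]. χ² = 23.276. df = 2, critical = 4.605. Reject H₀.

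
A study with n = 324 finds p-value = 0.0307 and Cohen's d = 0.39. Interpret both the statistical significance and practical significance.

Statistically significant (p = 0.0307 < 0.05). Cohen's d = 0.39 indicates a small effect size. Both statistical and practical significance should be considered.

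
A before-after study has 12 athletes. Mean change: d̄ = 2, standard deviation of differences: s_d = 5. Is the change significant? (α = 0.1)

t = d̄/(s_d/√n) = 2/(5/√12) = 1.386. df = 11, critical t = ±1.796. Fail to reject H₀.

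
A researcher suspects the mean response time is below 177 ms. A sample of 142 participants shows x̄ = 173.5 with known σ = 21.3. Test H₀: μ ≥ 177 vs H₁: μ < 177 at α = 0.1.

z = -1.958. Critical value: -1.28. Reject H₀.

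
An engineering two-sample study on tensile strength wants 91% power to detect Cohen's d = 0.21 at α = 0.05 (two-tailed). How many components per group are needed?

z_{α/2} = 1.96, z_β = Φ⁻¹(0.91) = 1.341. For small effect (d = 0.21): n per group = 2(z_{α/2} + z_β)²/d² = 2(1.96 + 1.341)²/0.21² = 494.2 → 495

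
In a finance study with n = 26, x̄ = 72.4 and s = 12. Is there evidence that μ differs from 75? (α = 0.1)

t = (x̄ - μ₀)/(s/√n) = (72.4 - 75)/(12/√26) = -1.105. df = 25, critical t = ±1.708. Fail to reject H₀.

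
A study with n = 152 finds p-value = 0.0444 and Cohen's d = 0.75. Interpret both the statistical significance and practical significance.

Statistically significant (p = 0.0444 < 0.05). Cohen's d = 0.75 indicates a medium effect size. Both statistical and practical significance should be considered.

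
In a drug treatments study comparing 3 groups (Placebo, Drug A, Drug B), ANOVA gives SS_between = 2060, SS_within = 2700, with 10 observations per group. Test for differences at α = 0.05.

df_between = 2, df_within = 27. F = MS_between/MS_within = 1030.0/100.0 = 10.3. F_crit ≈ 3.354. Reject H₀. At least one mean differs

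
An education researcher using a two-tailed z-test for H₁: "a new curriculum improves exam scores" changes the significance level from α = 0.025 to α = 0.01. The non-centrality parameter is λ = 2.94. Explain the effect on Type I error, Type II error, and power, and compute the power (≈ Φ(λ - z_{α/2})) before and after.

Decreasing α from 0.025 to 0.01:
• Type I error rate decreases (α is the Type I rate by definition).
• Critical value moves from z_{α/2} = 2.241 to 2.576, so power = Φ(λ - z_{α/2}) goes from Φ(2.94 - 2.241) = 0.758 to Φ(2.94 - 2.576) = 0.642.
• Type II error rate β = 1 - power therefore increases (0.242 → 0.358).
Appropriate when false positives are costly — here, adopting a curriculum that gives no real benefit — disruption for nothing.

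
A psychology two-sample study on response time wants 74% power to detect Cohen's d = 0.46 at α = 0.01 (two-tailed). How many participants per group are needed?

z_{α/2} = 2.576, z_β = Φ⁻¹(0.74) = 0.643. For small effect (d = 0.46): n per group = 2(z_{α/2} + z_β)²/d² = 2(2.576 + 0.643)²/0.46² = 97.9 → 98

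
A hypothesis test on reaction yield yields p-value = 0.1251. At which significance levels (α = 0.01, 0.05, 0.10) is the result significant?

p = 0.1251. Not significant at any of the given levels.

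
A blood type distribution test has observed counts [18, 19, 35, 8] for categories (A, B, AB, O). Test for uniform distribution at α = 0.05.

Expected = 20 each. χ² = Σ(O-E)²/E = 18.7. df = 3, critical value = 7.815. Reject H₀.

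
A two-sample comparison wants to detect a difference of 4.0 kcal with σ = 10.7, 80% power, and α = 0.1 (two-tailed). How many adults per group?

n per group = 2(z_α/2 + z_β)²σ²/d² = 2×(1.645 + 0.84)²×10.7²/4.0² = 88.4 → n = 89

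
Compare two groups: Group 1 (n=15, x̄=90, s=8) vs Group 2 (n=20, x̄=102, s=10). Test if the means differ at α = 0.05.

Pooled sp = 9.2. t = -3.817, df = 33. Critical t = ±2.035. Reject H₀.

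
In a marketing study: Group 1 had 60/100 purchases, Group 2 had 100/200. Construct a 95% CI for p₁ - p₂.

p̂₁ = 0.6, p̂₂ = 0.5. Difference = 0.1. CI = (-0.018, 0.218)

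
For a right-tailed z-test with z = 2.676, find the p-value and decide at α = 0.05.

p = P(Z > 2.676) = 1 - Φ(2.676) ≈ 0.0037. Since p < 0.05, reject H₀ (significant) at α = 0.05.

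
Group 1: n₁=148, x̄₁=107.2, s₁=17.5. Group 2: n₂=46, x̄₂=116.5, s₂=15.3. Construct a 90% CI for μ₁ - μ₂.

Difference = -9.3. SE = √(17.5²/148 + 15.3²/46) = 2.675. CI = (-13.7, -4.9)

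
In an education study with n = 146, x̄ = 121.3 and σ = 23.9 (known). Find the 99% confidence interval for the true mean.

CI = x̄ ± z*(σ/√n) = 121.3 ± 2.576(23.9/√146) = 121.3 ± 5.1 = (116.2, 126.4)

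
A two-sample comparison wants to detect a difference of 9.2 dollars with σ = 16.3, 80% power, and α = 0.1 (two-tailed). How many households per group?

n per group = 2(z_α/2 + z_β)²σ²/d² = 2×(1.645 + 0.84)²×16.3²/9.2² = 38.8 → n = 39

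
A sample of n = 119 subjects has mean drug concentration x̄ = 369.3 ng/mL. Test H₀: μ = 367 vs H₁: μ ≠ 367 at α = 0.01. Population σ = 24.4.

z = (x̄ - μ₀)/(σ/√n) = (369.3 - 367)/(24.4/√119) = 1.028. Critical value: ±2.576. Since |1.028| ≤ 2.576, Fail to reject H₀.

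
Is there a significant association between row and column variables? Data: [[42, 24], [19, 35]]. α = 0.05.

χ² = 9.619. df = 1, critical = 3.841. Reject H₀. Variables are dependent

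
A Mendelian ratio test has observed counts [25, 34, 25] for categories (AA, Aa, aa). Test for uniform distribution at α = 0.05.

Expected = 28 each. χ² = Σ(O-E)²/E = 1.929. df = 2, critical value = 5.991. Fail to reject H₀.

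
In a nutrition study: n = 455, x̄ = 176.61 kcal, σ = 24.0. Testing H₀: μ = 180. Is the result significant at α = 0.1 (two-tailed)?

z = (176.61 - 180)/(24.0/√455) = -3.013. Since |z| > 1.645, significant at α = 0.1.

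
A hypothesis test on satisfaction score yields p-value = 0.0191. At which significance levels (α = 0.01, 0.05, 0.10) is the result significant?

p = 0.0191. Significant at: α = 0.05, 0.1.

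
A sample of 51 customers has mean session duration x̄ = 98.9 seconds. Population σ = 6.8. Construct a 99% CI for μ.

CI = x̄ ± z*(σ/√n) = 98.9 ± 2.576(6.8/√51) = 98.9 ± 2.45 = (96.45, 101.35)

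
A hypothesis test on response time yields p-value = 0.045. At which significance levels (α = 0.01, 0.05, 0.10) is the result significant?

p = 0.045. Significant at: α = 0.05, 0.1.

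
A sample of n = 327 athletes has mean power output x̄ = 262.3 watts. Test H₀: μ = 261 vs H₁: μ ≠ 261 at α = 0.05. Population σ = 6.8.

z = (x̄ - μ₀)/(σ/√n) = (262.3 - 261)/(6.8/√327) = 3.457. Critical value: ±1.96. Since |3.457| > 1.96, Reject H₀.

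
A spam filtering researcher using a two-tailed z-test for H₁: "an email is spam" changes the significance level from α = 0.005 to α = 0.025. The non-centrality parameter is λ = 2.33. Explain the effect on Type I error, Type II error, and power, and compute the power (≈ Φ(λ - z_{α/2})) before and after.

Increasing α from 0.005 to 0.025:
• Type I error rate increases (α is the Type I rate by definition).
• Critical value moves from z_{α/2} = 2.807 to 2.241, so power = Φ(λ - z_{α/2}) goes from Φ(2.33 - 2.807) = 0.317 to Φ(2.33 - 2.241) = 0.535.
• Type II error rate β = 1 - power therefore decreases (0.683 → 0.465).
Appropriate when false negatives are costly — here, a spam email lands in the inbox.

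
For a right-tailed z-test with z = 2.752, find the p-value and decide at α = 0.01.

p = P(Z > 2.752) = 1 - Φ(2.752) ≈ 0.003. Since p < 0.01, reject H₀ (significant) at α = 0.01.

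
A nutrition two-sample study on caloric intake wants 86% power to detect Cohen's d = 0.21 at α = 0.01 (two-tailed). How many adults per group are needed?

z_{α/2} = 2.576, z_β = Φ⁻¹(0.86) = 1.08. For small effect (d = 0.21): n per group = 2(z_{α/2} + z_β)²/d² = 2(2.576 + 1.08)²/0.21² = 606.2 → 607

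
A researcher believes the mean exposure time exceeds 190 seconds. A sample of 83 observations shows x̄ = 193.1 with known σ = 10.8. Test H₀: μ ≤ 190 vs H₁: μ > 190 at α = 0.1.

z = 2.615. Critical value: 1.28. Reject H₀.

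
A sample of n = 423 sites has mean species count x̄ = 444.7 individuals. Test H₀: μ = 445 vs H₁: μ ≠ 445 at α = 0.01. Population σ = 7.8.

z = (x̄ - μ₀)/(σ/√n) = (444.7 - 445)/(7.8/√423) = -0.791. Critical value: ±2.576. Since |-0.791| ≤ 2.576, Fail to reject H₀.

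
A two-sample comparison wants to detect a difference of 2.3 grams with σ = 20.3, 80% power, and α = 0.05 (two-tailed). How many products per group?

n per group = 2(z_α/2 + z_β)²σ²/d² = 2×(1.96 + 0.84)²×20.3²/2.3² = 1221.5 → n = 1222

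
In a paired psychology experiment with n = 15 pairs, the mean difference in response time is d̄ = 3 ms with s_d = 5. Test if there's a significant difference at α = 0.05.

t = d̄/(s_d/√n) = 3/(5/√15) = 2.324. df = 14, critical t = ±2.145. Reject H₀.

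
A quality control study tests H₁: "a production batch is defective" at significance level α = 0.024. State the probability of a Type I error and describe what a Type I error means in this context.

P(Type I error) = α = 0.024. A Type I error is rejecting H₀ when H₀ is actually true (false positive) — here, concluding that a production batch is defective when in fact this is not the case. Consequence: scrapping a good batch — wasted material and cost for no reason.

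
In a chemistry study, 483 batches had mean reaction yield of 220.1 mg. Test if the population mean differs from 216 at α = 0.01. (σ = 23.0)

z = (x̄ - μ₀)/(σ/√n) = (220.1 - 216)/(23.0/√483) = 3.918. Critical value: ±2.576. Since |3.918| > 2.576, Reject H₀.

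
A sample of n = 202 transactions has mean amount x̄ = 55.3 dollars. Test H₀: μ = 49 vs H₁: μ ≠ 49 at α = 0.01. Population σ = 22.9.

z = (x̄ - μ₀)/(σ/√n) = (55.3 - 49)/(22.9/√202) = 3.91. Critical value: ±2.576. Since |3.91| > 2.576, Reject H₀.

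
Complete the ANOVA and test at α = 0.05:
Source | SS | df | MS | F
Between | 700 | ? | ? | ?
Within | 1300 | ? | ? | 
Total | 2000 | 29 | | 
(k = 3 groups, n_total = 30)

df_between = 2, df_within = 27. MS_between = 350.0, MS_within = 48.15. F = 7.269, F_crit ≈ 3.354. Reject H₀.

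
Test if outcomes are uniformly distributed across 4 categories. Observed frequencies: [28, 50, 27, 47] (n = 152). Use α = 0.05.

Expected = 38 each. χ² = Σ(O-E)²/E = 11.737. df = 3, critical value = 7.815. Reject H₀.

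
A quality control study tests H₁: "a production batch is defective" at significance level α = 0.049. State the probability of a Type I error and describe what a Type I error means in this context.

P(Type I error) = α = 0.049. A Type I error is rejecting H₀ when H₀ is actually true (false positive) — here, concluding that a production batch is defective when in fact this is not the case. Consequence: scrapping a good batch — wasted material and cost for no reason.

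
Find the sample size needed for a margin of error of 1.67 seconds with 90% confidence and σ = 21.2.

n = (z*σ/E)² = (1.645×21.2/1.67)² = 436.1 → n = 437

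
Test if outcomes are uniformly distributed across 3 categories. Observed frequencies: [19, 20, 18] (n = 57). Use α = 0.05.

Expected = 19 each. χ² = Σ(O-E)²/E = 0.105. df = 2, critical value = 5.991. Fail to reject H₀.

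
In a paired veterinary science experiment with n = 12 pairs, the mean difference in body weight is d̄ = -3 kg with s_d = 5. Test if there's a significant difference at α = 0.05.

t = d̄/(s_d/√n) = -3/(5/√12) = -2.078. df = 11, critical t = ±2.201. Fail to reject H₀.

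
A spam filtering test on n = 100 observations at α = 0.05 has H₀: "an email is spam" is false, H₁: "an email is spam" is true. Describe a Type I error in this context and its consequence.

Type I error: rejecting H₀ when it is true — concluding that an email is spam when in fact it is not. Consequence: a legitimate email is sent to the spam folder and the user misses it.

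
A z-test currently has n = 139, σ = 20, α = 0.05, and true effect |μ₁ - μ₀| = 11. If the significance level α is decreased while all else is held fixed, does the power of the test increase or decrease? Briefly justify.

Power decreases: a smaller α raises the critical value, so less of the H₁ sampling distribution falls in the rejection region.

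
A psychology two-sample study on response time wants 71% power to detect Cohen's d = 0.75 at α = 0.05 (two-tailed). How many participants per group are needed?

z_{α/2} = 1.96, z_β = Φ⁻¹(0.71) = 0.553. For medium effect (d = 0.75): n per group = 2(z_{α/2} + z_β)²/d² = 2(1.96 + 0.553)²/0.75² = 22.5 → 23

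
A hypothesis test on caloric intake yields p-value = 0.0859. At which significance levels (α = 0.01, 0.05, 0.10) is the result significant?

p = 0.0859. Significant at: α = 0.1.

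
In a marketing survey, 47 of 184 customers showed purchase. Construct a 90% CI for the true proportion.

p̂ = 0.255. CI = p̂ ± z*√(p̂(1-p̂)/n) = (0.203, 0.308)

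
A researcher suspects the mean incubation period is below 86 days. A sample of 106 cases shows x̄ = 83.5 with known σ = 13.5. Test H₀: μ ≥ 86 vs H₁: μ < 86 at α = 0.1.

z = -1.907. Critical value: -1.28. Reject H₀.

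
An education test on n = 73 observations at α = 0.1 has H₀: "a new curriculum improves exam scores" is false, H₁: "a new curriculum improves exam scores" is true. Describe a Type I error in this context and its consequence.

Type I error: rejecting H₀ when it is true — concluding that a new curriculum improves exam scores when in fact it is not. Consequence: adopting a curriculum that gives no real benefit — disruption for nothing.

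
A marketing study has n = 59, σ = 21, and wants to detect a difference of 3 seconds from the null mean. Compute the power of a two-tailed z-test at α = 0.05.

SE = σ/√n = 21/√59 = 2.734. Non-centrality λ = d/SE = 3/2.734 = 1.097. Power ≈ Φ(λ - z_{α/2}) = Φ(1.097 - 1.96) = Φ(-0.863) = 0.194.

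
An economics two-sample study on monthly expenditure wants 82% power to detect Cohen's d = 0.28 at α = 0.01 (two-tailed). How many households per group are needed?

z_{α/2} = 2.576, z_β = Φ⁻¹(0.82) = 0.915. For small effect (d = 0.28): n per group = 2(z_{α/2} + z_β)²/d² = 2(2.576 + 0.915)²/0.28² = 310.9 → 311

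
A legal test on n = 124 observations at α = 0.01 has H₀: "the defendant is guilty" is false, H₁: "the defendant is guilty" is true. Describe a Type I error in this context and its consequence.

Type I error: rejecting H₀ when it is true — concluding that the defendant is guilty when in fact it is not. Consequence: convicting an innocent person.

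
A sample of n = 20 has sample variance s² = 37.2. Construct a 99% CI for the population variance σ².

df = 19. χ²_{0.005} = 38.582, χ²_{0.995} = 6.844. CI for σ² = ((n-1)s²/χ²_{α/2}, (n-1)s²/χ²_{1-α/2}) = (19·37.2/38.582, 19·37.2/6.844) = (18.32, 103.27)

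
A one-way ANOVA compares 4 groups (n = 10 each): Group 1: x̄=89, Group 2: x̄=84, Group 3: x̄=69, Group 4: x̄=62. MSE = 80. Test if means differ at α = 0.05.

Grand mean = 76.0. SS_between = 4780.0, MS_between = 1593.33. F = 19.917, F_crit ≈ 2.866. Reject H₀.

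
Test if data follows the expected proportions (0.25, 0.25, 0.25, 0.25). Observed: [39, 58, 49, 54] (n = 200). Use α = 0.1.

Expected: [50.0, 50.0, 50.0, 50.0]. χ² = 4.04. df = 3, critical = 6.251. Fail to reject H₀.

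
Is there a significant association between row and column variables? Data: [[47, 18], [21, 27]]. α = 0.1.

χ² = 9.396. df = 1, critical = 2.706. Reject H₀. Variables are dependent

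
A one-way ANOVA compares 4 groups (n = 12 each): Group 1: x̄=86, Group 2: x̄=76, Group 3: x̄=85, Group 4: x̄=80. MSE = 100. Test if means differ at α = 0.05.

Grand mean = 81.75. SS_between = 777.0, MS_between = 259.0. F = 2.59, F_crit ≈ 2.816. Fail to reject H₀.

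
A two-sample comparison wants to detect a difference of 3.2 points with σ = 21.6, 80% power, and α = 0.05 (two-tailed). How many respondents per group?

n per group = 2(z_α/2 + z_β)²σ²/d² = 2×(1.96 + 0.84)²×21.6²/3.2² = 714.4 → n = 715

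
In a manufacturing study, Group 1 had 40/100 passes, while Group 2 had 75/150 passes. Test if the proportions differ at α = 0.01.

p̂₁ = 0.4, p̂₂ = 0.5, pooled p̂ = 0.46. z = -1.554. Critical: ±2.576. Fail to reject H₀.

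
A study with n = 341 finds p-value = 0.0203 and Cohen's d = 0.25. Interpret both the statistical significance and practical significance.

Statistically significant (p = 0.0203 < 0.05). Cohen's d = 0.25 indicates a small effect size. Both statistical and practical significance should be considered.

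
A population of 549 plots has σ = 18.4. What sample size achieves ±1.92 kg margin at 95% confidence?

Without FPC: n₀ = (1.96×18.4/1.92)² = 352.814. With FPC: n = n₀N/(n₀+N-1) = 215.02 → n = 216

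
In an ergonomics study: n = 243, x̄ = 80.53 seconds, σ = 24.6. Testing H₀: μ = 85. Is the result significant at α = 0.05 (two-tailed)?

z = (80.53 - 85)/(24.6/√243) = -2.833. Since |z| > 1.96, significant at α = 0.05.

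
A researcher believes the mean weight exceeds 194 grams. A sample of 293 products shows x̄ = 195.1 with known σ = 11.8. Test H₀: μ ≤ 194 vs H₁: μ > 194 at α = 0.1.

z = 1.596. Critical value: 1.28. Reject H₀.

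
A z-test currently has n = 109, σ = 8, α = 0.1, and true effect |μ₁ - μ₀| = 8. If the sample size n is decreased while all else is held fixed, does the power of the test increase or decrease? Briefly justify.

Power decreases: a smaller n inflates the standard error σ/√n, pulling the sampling distribution under H₁ back toward the critical value.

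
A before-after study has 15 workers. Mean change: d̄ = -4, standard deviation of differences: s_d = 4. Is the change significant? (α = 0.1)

t = d̄/(s_d/√n) = -4/(4/√15) = -3.873. df = 14, critical t = ±1.761. Reject H₀.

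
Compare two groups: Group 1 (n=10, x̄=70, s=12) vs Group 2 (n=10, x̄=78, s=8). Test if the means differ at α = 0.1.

Pooled sp = 10.2. t = -1.754, df = 18. Critical t = ±1.734. Reject H₀.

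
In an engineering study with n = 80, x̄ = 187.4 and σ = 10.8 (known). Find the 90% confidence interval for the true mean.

CI = x̄ ± z*(σ/√n) = 187.4 ± 1.645(10.8/√80) = 187.4 ± 1.99 = (185.41, 189.39)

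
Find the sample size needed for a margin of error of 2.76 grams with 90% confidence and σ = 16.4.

n = (z*σ/E)² = (1.645×16.4/2.76)² = 95.5 → n = 96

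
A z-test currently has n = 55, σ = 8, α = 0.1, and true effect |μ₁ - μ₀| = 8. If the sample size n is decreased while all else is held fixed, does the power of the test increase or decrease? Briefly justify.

Power decreases: a smaller n inflates the standard error σ/√n, pulling the sampling distribution under H₁ back toward the critical value.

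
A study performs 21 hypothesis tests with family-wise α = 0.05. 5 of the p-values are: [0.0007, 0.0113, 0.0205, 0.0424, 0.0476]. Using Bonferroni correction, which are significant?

Bonferroni α = 0.05/21 = 0.00238. Significant p-values: [0.0007]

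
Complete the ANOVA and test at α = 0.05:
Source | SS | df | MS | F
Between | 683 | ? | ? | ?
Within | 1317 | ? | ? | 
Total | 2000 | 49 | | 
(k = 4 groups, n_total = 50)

df_between = 3, df_within = 46. MS_between = 227.67, MS_within = 28.63. F = 7.952, F_crit ≈ 2.807. Reject H₀.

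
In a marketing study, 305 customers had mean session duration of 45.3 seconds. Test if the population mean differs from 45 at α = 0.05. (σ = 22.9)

z = (x̄ - μ₀)/(σ/√n) = (45.3 - 45)/(22.9/√305) = 0.229. Critical value: ±1.96. Since |0.229| ≤ 1.96, Fail to reject H₀.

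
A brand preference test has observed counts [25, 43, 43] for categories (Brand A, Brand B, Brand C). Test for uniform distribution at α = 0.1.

Expected = 37 each. χ² = Σ(O-E)²/E = 5.838. df = 2, critical value = 4.605. Reject H₀.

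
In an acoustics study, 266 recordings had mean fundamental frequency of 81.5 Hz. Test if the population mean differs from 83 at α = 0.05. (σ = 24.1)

z = (x̄ - μ₀)/(σ/√n) = (81.5 - 83)/(24.1/√266) = -1.015. Critical value: ±1.96. Since |-1.015| ≤ 1.96, Fail to reject H₀.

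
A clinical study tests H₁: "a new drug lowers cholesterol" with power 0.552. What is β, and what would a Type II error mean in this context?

β = 1 - power = 1 - 0.552 = 0.448. A Type II error is failing to reject H₀ when H₀ is false (false negative) — here, failing to conclude that a new drug lowers cholesterol when in fact it is true. Consequence: shelving an effective drug — patients miss out on a treatment that would have helped.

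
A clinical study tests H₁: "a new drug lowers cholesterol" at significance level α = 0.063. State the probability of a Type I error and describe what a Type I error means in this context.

P(Type I error) = α = 0.063. A Type I error is rejecting H₀ when H₀ is actually true (false positive) — here, concluding that a new drug lowers cholesterol when in fact this is not the case. Consequence: approving an ineffective drug — patients take a useless medication and may skip effective alternatives.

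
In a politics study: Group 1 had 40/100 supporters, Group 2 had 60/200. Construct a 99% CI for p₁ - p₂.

p̂₁ = 0.4, p̂₂ = 0.3. Difference = 0.1. CI = (-0.051, 0.251)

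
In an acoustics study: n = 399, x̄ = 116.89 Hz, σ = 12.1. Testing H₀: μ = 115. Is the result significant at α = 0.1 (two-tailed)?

z = (116.89 - 115)/(12.1/√399) = 3.12. Since |z| > 1.645, significant at α = 0.1.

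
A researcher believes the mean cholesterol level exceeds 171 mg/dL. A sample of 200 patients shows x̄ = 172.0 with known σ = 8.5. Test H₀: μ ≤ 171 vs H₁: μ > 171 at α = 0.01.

z = 1.664. Critical value: 2.33. Fail to reject H₀.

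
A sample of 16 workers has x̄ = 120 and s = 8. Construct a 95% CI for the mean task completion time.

CI = x̄ ± t*(s/√n) = 120 ± 2.131(8/√16) = (115.74, 124.26)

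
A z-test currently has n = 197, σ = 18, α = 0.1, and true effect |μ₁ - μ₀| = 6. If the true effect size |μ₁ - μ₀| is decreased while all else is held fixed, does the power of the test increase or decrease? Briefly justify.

Power decreases: a smaller true effect decreases the non-centrality λ = |μ₁ - μ₀|/(σ/√n).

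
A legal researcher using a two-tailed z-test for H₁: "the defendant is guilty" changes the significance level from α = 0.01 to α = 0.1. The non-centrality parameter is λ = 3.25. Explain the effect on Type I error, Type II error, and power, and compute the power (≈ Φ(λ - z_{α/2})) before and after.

Increasing α from 0.01 to 0.1:
• Type I error rate increases (α is the Type I rate by definition).
• Critical value moves from z_{α/2} = 2.576 to 1.645, so power = Φ(λ - z_{α/2}) goes from Φ(3.25 - 2.576) = 0.75 to Φ(3.25 - 1.645) = 0.946.
• Type II error rate β = 1 - power therefore decreases (0.25 → 0.054).
Appropriate when false negatives are costly — here, acquitting a guilty person.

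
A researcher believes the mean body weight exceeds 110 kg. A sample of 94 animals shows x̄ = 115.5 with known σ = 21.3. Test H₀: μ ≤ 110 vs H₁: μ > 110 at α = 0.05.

z = 2.503. Critical value: 1.645. Reject H₀.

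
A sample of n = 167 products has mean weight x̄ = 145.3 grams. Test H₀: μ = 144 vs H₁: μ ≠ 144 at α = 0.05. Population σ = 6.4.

z = (x̄ - μ₀)/(σ/√n) = (145.3 - 144)/(6.4/√167) = 2.625. Critical value: ±1.96. Since |2.625| > 1.96, Reject H₀.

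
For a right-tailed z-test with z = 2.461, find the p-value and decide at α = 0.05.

p = P(Z > 2.461) = 1 - Φ(2.461) ≈ 0.0069. Since p < 0.05, reject H₀ (significant) at α = 0.05.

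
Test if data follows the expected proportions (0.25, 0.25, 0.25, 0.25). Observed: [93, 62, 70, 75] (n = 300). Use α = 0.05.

Expected: [75.0, 75.0, 75.0, 75.0]. χ² = 6.907. df = 3, critical = 7.815. Fail to reject H₀.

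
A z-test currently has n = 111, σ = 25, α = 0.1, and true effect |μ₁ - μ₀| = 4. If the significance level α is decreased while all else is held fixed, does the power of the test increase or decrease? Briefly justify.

Power decreases: a smaller α raises the critical value, so less of the H₁ sampling distribution falls in the rejection region.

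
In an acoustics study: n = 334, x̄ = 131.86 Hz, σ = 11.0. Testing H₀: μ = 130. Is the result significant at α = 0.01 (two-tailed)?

z = (131.86 - 130)/(11.0/√334) = 3.09. Since |z| > 2.576, significant at α = 0.01.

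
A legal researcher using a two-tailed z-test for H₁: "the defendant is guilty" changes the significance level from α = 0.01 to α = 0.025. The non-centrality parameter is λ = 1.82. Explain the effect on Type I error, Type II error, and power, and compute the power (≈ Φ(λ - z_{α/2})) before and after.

Increasing α from 0.01 to 0.025:
• Type I error rate increases (α is the Type I rate by definition).
• Critical value moves from z_{α/2} = 2.576 to 2.241, so power = Φ(λ - z_{α/2}) goes from Φ(1.82 - 2.576) = 0.225 to Φ(1.82 - 2.241) = 0.337.
• Type II error rate β = 1 - power therefore decreases (0.775 → 0.663).
Appropriate when false negatives are costly — here, acquitting a guilty person.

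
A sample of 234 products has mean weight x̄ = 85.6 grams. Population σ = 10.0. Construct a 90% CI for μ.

CI = x̄ ± z*(σ/√n) = 85.6 ± 1.645(10.0/√234) = 85.6 ± 1.08 = (84.52, 86.68)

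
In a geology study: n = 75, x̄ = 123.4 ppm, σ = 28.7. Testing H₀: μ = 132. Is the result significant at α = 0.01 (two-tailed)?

z = (123.4 - 132)/(28.7/√75) = -2.595. Since |z| > 2.576, significant at α = 0.01.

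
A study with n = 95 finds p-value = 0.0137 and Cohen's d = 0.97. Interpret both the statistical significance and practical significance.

Statistically significant (p = 0.0137 < 0.05). Cohen's d = 0.97 indicates a large effect size. Both statistical and practical significance should be considered.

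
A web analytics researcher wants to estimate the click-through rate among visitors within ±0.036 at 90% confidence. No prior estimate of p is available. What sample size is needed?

Conservative approach: use p = 0.5 (maximizes p(1-p) = 0.25). n = z²(0.25)/E² = 1.645²×0.25/0.036² = 522.0 → n = 522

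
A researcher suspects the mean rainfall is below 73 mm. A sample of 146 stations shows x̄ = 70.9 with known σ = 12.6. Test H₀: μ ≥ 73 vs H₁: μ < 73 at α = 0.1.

z = -2.014. Critical value: -1.28. Reject H₀.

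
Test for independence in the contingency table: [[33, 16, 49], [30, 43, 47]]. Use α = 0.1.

χ² = 10.426. df = 2, critical = 4.605. Reject H₀. Variables are dependent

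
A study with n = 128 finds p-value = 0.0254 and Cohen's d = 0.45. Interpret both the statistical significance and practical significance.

Statistically significant (p = 0.0254 < 0.05). Cohen's d = 0.45 indicates a small effect size. Both statistical and practical significance should be considered.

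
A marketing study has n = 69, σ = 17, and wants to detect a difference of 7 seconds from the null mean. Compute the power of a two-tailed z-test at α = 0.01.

SE = σ/√n = 17/√69 = 2.047. Non-centrality λ = d/SE = 7/2.047 = 3.42. Power ≈ Φ(λ - z_{α/2}) = Φ(3.42 - 2.576) = Φ(0.844) = 0.801.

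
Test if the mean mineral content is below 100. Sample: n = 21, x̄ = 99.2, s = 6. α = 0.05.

t = (99.2 - 100)/(6/√21) = -0.611, df = 20. Critical t = -1.725. Fail to reject H₀.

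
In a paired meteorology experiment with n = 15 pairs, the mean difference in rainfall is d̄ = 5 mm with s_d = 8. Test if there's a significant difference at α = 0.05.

t = d̄/(s_d/√n) = 5/(8/√15) = 2.421. df = 14, critical t = ±2.145. Reject H₀.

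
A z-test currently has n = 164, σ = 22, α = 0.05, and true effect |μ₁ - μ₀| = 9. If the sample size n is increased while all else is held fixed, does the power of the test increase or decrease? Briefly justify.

Power increases: a larger n shrinks the standard error σ/√n, moving the sampling distribution under H₁ further from the critical value.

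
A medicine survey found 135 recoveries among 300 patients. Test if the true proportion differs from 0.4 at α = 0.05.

p̂ = 0.45, p₀ = 0.4. z = (p̂ - p₀)/√(p₀(1-p₀)/n) = 1.768. Critical: ±1.96. Fail to reject H₀.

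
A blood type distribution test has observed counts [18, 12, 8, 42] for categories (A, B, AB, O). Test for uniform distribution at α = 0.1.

Expected = 20 each. χ² = Σ(O-E)²/E = 34.8. df = 3, critical value = 6.251. Reject H₀.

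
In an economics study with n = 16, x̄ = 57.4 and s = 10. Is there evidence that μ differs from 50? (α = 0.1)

t = (x̄ - μ₀)/(s/√n) = (57.4 - 50)/(10/√16) = 2.96. df = 15, critical t = ±1.753. Reject H₀.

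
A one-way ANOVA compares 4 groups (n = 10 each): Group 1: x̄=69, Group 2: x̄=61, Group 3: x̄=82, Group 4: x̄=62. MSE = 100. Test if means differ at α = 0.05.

Grand mean = 68.5. SS_between = 2810.0, MS_between = 936.67. F = 9.367, F_crit ≈ 2.866. Reject H₀.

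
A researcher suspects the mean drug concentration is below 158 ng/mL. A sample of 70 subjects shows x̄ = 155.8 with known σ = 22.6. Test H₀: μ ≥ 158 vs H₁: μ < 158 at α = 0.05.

z = -0.814. Critical value: -1.645. Fail to reject H₀.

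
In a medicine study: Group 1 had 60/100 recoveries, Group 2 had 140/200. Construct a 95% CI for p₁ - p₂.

p̂₁ = 0.6, p̂₂ = 0.7. Difference = -0.1. CI = (-0.215, 0.015)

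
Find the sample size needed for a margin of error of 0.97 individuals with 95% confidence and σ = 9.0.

n = (z*σ/E)² = (1.96×9.0/0.97)² = 330.7 → n = 331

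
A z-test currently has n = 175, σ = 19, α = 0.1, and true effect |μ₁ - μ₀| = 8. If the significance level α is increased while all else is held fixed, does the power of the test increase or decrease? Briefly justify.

Power increases: a larger α lowers the critical value, so more of the H₁ sampling distribution falls in the rejection region.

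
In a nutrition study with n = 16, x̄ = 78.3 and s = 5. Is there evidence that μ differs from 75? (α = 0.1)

t = (x̄ - μ₀)/(s/√n) = (78.3 - 75)/(5/√16) = 2.64. df = 15, critical t = ±1.753. Reject H₀.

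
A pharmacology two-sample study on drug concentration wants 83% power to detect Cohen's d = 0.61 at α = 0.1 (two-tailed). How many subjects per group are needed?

z_{α/2} = 1.645, z_β = Φ⁻¹(0.83) = 0.954. For medium effect (d = 0.61): n per group = 2(z_{α/2} + z_β)²/d² = 2(1.645 + 0.954)²/0.61² = 36.3 → 37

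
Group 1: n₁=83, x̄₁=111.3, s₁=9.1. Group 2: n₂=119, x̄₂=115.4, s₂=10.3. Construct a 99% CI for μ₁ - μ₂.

Difference = -4.1. SE = √(9.1²/83 + 10.3²/119) = 1.374. CI = (-7.64, -0.56)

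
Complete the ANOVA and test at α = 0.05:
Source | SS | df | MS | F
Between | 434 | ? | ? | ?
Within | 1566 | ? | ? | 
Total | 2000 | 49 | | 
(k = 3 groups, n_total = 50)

df_between = 2, df_within = 47. MS_between = 217.0, MS_within = 33.32. F = 6.513, F_crit ≈ 3.195. Reject H₀.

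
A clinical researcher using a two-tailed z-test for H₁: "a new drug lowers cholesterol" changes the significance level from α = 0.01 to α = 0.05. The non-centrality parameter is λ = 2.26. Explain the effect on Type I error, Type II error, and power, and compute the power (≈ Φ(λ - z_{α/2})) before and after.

Increasing α from 0.01 to 0.05:
• Type I error rate increases (α is the Type I rate by definition).
• Critical value moves from z_{α/2} = 2.576 to 1.96, so power = Φ(λ - z_{α/2}) goes from Φ(2.26 - 2.576) = 0.376 to Φ(2.26 - 1.96) = 0.618.
• Type II error rate β = 1 - power therefore decreases (0.624 → 0.382).
Appropriate when false negatives are costly — here, shelving an effective drug — patients miss out on a treatment that would have helped.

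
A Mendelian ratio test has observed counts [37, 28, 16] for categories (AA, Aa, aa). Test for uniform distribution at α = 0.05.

Expected = 27 each. χ² = Σ(O-E)²/E = 8.222. df = 2, critical value = 5.991. Reject H₀.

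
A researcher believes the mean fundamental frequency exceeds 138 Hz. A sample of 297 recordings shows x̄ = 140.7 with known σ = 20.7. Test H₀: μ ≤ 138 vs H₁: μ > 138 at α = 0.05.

z = 2.248. Critical value: 1.645. Reject H₀.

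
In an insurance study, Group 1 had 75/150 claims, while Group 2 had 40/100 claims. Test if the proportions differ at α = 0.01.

p̂₁ = 0.5, p̂₂ = 0.4, pooled p̂ = 0.46. z = 1.554. Critical: ±2.576. Fail to reject H₀.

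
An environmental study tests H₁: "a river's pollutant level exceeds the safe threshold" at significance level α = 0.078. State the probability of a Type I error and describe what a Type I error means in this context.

P(Type I error) = α = 0.078. A Type I error is rejecting H₀ when H₀ is actually true (false positive) — here, concluding that a river's pollutant level exceeds the safe threshold when in fact this is not the case. Consequence: shutting down a compliant factory unnecessarily.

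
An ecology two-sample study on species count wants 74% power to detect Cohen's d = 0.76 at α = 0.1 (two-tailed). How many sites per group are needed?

z_{α/2} = 1.645, z_β = Φ⁻¹(0.74) = 0.643. For medium effect (d = 0.76): n per group = 2(z_{α/2} + z_β)²/d² = 2(1.645 + 0.643)²/0.76² = 18.1 → 19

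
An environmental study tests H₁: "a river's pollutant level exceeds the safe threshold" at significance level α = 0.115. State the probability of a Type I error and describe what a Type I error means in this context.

P(Type I error) = α = 0.115. A Type I error is rejecting H₀ when H₀ is actually true (false positive) — here, concluding that a river's pollutant level exceeds the safe threshold when in fact this is not the case. Consequence: shutting down a compliant factory unnecessarily.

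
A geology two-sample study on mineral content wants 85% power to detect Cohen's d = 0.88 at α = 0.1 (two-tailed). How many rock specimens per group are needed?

z_{α/2} = 1.645, z_β = Φ⁻¹(0.85) = 1.036. For large effect (d = 0.88): n per group = 2(z_{α/2} + z_β)²/d² = 2(1.645 + 1.036)²/0.88² = 18.6 → 19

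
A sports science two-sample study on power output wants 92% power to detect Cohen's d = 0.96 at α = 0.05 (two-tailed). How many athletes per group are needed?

z_{α/2} = 1.96, z_β = Φ⁻¹(0.92) = 1.405. For large effect (d = 0.96): n per group = 2(z_{α/2} + z_β)²/d² = 2(1.96 + 1.405)²/0.96² = 24.6 → 25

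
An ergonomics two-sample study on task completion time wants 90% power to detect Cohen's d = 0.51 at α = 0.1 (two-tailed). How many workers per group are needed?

z_{α/2} = 1.645, z_β = Φ⁻¹(0.9) = 1.282. For medium effect (d = 0.51): n per group = 2(z_{α/2} + z_β)²/d² = 2(1.645 + 1.282)²/0.51² = 65.9 → 66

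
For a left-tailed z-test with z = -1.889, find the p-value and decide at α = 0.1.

p = P(Z < -1.889) = Φ(-1.889) ≈ 0.0294. Since p < 0.1, reject H₀ (significant) at α = 0.1.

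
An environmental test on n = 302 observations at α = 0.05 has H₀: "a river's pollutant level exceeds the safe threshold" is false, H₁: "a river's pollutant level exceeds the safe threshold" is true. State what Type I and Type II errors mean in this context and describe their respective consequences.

Type I (false positive): concluding that a river's pollutant level exceeds the safe threshold when it is not — shutting down a compliant factory unnecessarily. Type II (false negative): failing to conclude that a river's pollutant level exceeds the safe threshold when it is — allowing unsafe pollution to continue. Which is costlier depends on domain priorities and is a judgement call rather than a statistical fact.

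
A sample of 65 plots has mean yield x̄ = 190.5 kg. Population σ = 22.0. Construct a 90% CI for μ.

CI = x̄ ± z*(σ/√n) = 190.5 ± 1.645(22.0/√65) = 190.5 ± 4.49 = (186.01, 194.99)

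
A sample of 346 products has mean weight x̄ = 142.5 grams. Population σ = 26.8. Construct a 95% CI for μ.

CI = x̄ ± z*(σ/√n) = 142.5 ± 1.96(26.8/√346) = 142.5 ± 2.82 = (139.68, 145.32)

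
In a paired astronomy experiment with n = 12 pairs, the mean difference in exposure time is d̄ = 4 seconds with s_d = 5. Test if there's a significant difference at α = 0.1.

t = d̄/(s_d/√n) = 4/(5/√12) = 2.771. df = 11, critical t = ±1.796. Reject H₀.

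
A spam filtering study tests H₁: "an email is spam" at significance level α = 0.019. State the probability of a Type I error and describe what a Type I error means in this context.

P(Type I error) = α = 0.019. A Type I error is rejecting H₀ when H₀ is actually true (false positive) — here, concluding that an email is spam when in fact this is not the case. Consequence: a legitimate email is sent to the spam folder and the user misses it.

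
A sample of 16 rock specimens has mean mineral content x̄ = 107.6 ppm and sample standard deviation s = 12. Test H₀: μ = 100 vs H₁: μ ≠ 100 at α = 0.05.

t = (x̄ - μ₀)/(s/√n) = (107.6 - 100)/(12/√16) = 2.533. df = 15, critical t = ±2.131. Reject H₀.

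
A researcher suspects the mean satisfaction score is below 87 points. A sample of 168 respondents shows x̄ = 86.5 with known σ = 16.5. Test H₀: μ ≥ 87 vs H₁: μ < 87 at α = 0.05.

z = -0.393. Critical value: -1.645. Fail to reject H₀.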